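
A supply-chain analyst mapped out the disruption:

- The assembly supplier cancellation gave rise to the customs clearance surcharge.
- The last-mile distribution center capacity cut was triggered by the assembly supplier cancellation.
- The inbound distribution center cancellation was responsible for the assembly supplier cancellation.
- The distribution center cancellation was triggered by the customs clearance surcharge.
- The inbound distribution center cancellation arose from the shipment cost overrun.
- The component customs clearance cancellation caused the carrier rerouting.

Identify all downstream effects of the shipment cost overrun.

Direct effects: the inbound distribution center cancellation.
2 steps out: the assembly supplier cancellation.
3 steps out: the last-mile distribution center capacity cut, the customs clearance surcharge.
4 steps out: the distribution center cancellation.
Not reachable from it: the component customs clearance cancellation, the carrier rerouting.

the assembly supplier cancellation, the customs clearance surcharge, the distribution center cancellation, the inbound distribution center cancellation, the last-mile distribution center capacity cut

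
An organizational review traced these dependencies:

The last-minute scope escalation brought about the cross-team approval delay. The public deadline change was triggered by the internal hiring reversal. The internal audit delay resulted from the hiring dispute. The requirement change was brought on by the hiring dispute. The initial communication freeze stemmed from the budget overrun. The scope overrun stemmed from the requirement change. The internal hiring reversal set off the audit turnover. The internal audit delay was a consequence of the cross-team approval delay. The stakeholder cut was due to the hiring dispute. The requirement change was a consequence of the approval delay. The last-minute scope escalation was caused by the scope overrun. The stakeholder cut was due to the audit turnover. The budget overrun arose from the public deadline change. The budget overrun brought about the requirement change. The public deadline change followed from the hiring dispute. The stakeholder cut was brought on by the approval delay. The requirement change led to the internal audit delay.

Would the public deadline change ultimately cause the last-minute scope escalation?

Yes

There is a causal chain: the public deadline change → the budget overrun → the requirement change → the scope overrun → the last-minute scope escalation.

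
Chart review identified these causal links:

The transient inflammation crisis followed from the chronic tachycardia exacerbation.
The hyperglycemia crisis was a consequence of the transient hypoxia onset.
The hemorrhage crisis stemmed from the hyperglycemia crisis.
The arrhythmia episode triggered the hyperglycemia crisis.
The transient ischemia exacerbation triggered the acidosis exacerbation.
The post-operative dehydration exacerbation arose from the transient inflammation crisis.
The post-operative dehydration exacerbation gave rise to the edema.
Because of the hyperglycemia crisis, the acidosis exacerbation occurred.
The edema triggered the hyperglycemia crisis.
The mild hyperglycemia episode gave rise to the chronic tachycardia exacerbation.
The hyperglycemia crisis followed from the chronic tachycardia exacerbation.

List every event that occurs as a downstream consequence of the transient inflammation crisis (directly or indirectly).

Direct effects: the post-operative dehydration exacerbation.
2 steps out: the edema.
3 steps out: the hyperglycemia crisis.
4 steps out: the hemorrhage crisis, the acidosis exacerbation.
Not reachable from it: the mild hyperglycemia episode, the chronic tachycardia exacerbation, the transient ischemia exacerbation, the arrhythmia episode, the transient hypoxia onset.

the acidosis exacerbation, the edema, the hemorrhage crisis, the hyperglycemia crisis, the post-operative dehydration exacerbation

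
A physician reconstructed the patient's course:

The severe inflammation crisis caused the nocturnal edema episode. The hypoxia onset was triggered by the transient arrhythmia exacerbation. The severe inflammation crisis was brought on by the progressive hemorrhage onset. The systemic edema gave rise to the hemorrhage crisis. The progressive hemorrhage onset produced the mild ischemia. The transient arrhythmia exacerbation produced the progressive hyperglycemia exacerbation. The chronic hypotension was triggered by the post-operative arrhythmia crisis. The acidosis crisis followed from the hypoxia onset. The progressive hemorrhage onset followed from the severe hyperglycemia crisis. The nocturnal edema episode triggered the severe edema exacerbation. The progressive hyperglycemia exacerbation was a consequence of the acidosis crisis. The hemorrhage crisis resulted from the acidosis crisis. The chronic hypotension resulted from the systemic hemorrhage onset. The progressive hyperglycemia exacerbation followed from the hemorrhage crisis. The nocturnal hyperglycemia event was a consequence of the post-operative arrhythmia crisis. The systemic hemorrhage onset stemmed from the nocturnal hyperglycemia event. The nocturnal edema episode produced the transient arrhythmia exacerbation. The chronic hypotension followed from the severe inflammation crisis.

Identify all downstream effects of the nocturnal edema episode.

the acidosis crisis, the hemorrhage crisis, the hypoxia onset, the progressive hyperglycemia exacerbation, the severe edema exacerbation, the transient arrhythmia exacerbation

Direct effects: the transient arrhythmia exacerbation, the severe edema exacerbation.
2 steps out: the hypoxia onset, the progressive hyperglycemia exacerbation.
3 steps out: the acidosis crisis.
4 steps out: the hemorrhage crisis.
Not reachable from it: the severe hyperglycemia crisis, the progressive hemorrhage onset, the severe inflammation crisis, the mild ischemia, the post-operative arrhythmia crisis, the nocturnal hyperglycemia event, the systemic edema, the systemic hemorrhage onset, the chronic hypotension.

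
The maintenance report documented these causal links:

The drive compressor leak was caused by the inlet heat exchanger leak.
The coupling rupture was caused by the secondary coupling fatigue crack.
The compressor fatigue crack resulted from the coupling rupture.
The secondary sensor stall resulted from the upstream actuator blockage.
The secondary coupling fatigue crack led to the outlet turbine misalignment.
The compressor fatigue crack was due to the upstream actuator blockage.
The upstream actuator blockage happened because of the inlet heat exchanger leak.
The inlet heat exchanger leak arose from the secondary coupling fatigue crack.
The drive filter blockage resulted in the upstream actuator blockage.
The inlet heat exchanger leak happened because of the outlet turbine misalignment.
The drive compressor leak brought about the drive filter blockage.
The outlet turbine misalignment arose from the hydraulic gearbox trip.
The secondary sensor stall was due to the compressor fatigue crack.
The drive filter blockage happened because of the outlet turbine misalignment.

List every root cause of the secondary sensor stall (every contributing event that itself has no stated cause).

Tracing upstream from the secondary sensor stall: the secondary sensor stall ← the upstream actuator blockage ← the inlet heat exchanger leak ← the outlet turbine misalignment ← the hydraulic gearbox trip.
A separate upstream branch: the secondary sensor stall ← the upstream actuator blockage ← the inlet heat exchanger leak ← the secondary coupling fatigue crack.
Each of those chain origins has no stated cause.

the hydraulic gearbox trip, the secondary coupling fatigue crack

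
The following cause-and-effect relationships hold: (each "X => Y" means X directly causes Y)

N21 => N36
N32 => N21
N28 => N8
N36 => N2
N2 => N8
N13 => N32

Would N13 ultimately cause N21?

There is a causal chain: N13 → N32 → N21.

Yes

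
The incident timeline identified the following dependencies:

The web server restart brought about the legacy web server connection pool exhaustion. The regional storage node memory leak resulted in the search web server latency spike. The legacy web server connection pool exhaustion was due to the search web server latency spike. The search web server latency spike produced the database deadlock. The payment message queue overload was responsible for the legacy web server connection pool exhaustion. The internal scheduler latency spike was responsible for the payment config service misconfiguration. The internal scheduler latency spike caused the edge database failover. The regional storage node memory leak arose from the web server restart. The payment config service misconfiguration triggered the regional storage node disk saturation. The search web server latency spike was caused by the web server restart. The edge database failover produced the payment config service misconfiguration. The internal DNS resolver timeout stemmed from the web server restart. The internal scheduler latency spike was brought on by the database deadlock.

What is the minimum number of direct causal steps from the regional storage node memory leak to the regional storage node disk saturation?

5

Shortest chain: the regional storage node memory leak → the search web server latency spike → the database deadlock → the internal scheduler latency spike → the payment config service misconfiguration → the regional storage node disk saturation.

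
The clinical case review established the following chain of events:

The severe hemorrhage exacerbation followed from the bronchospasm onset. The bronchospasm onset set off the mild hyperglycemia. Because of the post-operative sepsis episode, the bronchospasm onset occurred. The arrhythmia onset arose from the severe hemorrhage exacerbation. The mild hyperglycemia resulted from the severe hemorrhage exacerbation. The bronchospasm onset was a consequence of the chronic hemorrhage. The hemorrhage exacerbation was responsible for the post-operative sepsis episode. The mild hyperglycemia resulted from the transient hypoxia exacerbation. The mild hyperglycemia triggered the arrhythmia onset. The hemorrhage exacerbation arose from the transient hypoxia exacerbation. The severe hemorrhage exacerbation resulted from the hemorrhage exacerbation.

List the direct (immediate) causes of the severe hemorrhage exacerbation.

the bronchospasm onset, the hemorrhage exacerbation

Upstream contributors include the chronic hemorrhage, the transient hypoxia exacerbation, the post-operative sepsis episode, but only the bronchospasm onset, the hemorrhage exacerbation feed directly into the severe hemorrhage exacerbation.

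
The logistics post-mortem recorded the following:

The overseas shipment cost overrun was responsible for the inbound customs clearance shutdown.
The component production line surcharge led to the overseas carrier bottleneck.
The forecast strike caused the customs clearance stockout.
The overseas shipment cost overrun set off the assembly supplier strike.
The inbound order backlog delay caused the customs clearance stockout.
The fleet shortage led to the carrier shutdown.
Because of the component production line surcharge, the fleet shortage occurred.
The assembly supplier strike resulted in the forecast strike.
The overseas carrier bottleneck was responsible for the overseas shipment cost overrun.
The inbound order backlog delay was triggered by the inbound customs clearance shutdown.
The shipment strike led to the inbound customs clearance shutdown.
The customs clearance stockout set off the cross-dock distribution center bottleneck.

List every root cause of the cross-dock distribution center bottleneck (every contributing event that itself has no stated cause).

Tracing upstream from the cross-dock distribution center bottleneck: the cross-dock distribution center bottleneck ← the customs clearance stockout ← the inbound order backlog delay ← the inbound customs clearance shutdown ← the overseas shipment cost overrun ← the overseas carrier bottleneck ← the component production line surcharge.
A separate upstream branch: the cross-dock distribution center bottleneck ← the customs clearance stockout ← the inbound order backlog delay ← the inbound customs clearance shutdown ← the shipment strike.
Each of those chain origins has no stated cause.

the component production line surcharge, the shipment strike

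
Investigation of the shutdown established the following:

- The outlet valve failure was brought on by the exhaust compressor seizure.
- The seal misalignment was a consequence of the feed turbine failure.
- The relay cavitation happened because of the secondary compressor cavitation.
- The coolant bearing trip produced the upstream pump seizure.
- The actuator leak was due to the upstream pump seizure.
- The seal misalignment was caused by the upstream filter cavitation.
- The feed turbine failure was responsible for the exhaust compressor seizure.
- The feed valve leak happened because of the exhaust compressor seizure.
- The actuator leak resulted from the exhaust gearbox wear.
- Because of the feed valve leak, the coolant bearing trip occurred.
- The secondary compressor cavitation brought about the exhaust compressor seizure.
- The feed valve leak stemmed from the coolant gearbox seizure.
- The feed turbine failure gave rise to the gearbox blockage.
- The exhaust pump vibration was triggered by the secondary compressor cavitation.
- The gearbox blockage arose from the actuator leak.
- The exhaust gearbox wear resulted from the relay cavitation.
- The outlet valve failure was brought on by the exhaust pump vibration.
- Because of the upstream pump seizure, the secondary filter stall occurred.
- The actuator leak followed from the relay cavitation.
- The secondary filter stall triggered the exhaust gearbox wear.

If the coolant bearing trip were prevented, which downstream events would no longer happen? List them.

the secondary filter stall, the upstream pump seizure

Downstream of the coolant bearing trip: the upstream pump seizure, the secondary filter stall, the exhaust gearbox wear, the actuator leak, the gearbox blockage.
Of those, still caused via another path: the exhaust gearbox wear, the actuator leak, the gearbox blockage.
The remainder have no surviving cause.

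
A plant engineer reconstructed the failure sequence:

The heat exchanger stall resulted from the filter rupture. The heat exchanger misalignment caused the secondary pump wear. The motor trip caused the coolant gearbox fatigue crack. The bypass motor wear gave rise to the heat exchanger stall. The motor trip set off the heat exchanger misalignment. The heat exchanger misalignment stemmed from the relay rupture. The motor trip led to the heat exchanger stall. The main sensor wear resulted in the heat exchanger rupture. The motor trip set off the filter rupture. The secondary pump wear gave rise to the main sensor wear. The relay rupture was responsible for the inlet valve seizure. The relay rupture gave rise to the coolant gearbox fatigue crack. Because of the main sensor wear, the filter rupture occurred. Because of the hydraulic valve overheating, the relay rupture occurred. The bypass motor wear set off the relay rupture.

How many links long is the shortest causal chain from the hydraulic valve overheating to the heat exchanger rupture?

5

Shortest chain: the hydraulic valve overheating → the relay rupture → the heat exchanger misalignment → the secondary pump wear → the main sensor wear → the heat exchanger rupture.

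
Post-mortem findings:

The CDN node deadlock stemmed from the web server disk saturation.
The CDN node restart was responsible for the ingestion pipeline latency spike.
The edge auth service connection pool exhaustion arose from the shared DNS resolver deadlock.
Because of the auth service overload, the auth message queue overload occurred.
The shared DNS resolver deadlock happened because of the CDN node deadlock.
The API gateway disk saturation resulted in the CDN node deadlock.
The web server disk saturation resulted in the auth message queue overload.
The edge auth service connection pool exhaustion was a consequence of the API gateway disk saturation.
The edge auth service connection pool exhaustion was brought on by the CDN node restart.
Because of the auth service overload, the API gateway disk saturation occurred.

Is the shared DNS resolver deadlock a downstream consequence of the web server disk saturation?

Yes

There is a causal chain: the web server disk saturation → the CDN node deadlock → the shared DNS resolver deadlock.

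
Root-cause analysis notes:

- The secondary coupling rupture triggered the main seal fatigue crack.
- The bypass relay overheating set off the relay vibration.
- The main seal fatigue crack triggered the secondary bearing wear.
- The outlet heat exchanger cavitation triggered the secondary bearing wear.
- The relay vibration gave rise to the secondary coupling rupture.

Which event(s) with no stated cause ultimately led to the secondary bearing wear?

the bypass relay overheating, the outlet heat exchanger cavitation

Tracing upstream from the secondary bearing wear: the secondary bearing wear ← the outlet heat exchanger cavitation.
A separate upstream branch: the secondary bearing wear ← the main seal fatigue crack ← the secondary coupling rupture ← the relay vibration ← the bypass relay overheating.
Each of those chain origins has no stated cause.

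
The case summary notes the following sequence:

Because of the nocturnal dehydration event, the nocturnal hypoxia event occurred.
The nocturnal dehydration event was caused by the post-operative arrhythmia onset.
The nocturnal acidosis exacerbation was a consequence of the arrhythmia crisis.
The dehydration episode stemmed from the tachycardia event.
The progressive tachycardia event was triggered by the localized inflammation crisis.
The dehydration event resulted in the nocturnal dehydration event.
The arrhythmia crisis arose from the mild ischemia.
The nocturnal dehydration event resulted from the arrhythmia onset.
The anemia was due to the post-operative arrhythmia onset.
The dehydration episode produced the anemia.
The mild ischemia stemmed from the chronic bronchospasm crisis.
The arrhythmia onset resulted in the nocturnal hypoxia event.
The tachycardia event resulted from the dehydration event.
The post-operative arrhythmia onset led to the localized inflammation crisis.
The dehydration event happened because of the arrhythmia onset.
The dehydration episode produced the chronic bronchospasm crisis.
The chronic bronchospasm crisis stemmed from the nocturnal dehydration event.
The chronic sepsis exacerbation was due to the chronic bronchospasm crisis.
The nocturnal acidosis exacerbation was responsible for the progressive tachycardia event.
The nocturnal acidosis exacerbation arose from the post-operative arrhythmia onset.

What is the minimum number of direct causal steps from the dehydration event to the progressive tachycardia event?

6

Shortest chain: the dehydration event → the nocturnal dehydration event → the chronic bronchospasm crisis → the mild ischemia → the arrhythmia crisis → the nocturnal acidosis exacerbation → the progressive tachycardia event.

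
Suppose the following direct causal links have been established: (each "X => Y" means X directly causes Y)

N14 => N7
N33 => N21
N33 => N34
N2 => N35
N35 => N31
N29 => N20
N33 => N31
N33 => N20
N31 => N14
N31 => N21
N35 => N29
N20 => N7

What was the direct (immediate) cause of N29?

Upstream contributors include N2, but only N35 feeds directly into N29.

N35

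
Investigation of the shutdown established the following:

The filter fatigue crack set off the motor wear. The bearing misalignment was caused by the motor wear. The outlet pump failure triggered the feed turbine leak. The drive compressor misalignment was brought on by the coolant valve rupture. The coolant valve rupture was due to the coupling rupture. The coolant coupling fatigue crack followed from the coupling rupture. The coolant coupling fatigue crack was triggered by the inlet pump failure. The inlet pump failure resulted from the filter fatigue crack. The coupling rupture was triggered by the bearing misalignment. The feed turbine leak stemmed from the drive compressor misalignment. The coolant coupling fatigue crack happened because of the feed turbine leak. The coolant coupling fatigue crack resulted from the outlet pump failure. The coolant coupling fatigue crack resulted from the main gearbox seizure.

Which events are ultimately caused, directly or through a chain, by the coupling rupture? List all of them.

Direct effects: the coolant valve rupture, the coolant coupling fatigue crack.
2 steps out: the drive compressor misalignment.
3 steps out: the feed turbine leak.
Not reachable from it: the filter fatigue crack, the motor wear, the bearing misalignment, the inlet pump failure, the main gearbox seizure, the outlet pump failure.

the coolant coupling fatigue crack, the coolant valve rupture, the drive compressor misalignment, the feed turbine leak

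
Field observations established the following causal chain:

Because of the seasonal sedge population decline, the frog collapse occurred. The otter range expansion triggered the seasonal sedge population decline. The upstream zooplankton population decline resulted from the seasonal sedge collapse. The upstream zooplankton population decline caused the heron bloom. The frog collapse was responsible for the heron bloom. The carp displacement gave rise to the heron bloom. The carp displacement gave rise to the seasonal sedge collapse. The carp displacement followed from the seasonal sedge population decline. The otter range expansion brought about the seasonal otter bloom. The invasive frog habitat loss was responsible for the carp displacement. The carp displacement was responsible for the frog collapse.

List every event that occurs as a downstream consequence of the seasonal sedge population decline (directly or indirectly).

the carp displacement, the frog collapse, the heron bloom, the seasonal sedge collapse, the upstream zooplankton population decline

Direct effects: the carp displacement, the frog collapse.
2 steps out: the seasonal sedge collapse, the heron bloom.
3 steps out: the upstream zooplankton population decline.
Not reachable from it: the otter range expansion, the seasonal otter bloom, the invasive frog habitat loss.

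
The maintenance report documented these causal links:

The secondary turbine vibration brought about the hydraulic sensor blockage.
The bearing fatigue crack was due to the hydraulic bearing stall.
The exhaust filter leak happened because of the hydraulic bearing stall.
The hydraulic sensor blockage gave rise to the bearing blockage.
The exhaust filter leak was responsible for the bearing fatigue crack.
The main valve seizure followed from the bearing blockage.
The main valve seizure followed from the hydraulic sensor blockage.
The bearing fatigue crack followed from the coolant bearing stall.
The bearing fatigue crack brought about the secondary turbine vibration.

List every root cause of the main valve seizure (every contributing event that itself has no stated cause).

Tracing upstream from the main valve seizure: the main valve seizure ← the hydraulic sensor blockage ← the secondary turbine vibration ← the bearing fatigue crack ← the hydraulic bearing stall.
A separate upstream branch: the main valve seizure ← the hydraulic sensor blockage ← the secondary turbine vibration ← the bearing fatigue crack ← the coolant bearing stall.
Each of those chain origins has no stated cause.

the coolant bearing stall, the hydraulic bearing stall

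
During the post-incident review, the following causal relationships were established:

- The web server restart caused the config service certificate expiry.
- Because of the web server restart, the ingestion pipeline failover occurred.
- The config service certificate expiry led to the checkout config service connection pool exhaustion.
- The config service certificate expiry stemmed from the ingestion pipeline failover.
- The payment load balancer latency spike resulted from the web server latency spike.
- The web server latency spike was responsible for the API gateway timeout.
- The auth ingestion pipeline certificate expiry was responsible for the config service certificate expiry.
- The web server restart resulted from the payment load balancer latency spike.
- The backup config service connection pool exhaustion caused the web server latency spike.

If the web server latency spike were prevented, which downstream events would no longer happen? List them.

the API gateway timeout, the ingestion pipeline failover, the payment load balancer latency spike, the web server restart

Downstream of the web server latency spike: the payment load balancer latency spike, the web server restart, the ingestion pipeline failover, the config service certificate expiry, the checkout config service connection pool exhaustion, the API gateway timeout.
Of those, still caused via another path: the config service certificate expiry, the checkout config service connection pool exhaustion.
The remainder have no surviving cause.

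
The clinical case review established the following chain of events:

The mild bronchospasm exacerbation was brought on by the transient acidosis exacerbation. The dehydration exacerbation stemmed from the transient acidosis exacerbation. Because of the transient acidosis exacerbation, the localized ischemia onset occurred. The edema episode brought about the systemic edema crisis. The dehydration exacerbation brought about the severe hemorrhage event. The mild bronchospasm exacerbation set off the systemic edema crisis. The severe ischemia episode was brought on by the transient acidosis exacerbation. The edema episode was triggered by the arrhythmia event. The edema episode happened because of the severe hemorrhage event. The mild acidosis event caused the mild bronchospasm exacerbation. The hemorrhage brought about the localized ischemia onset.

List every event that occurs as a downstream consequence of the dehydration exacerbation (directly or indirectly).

Direct effects: the severe hemorrhage event.
2 steps out: the edema episode.
3 steps out: the systemic edema crisis.
Not reachable from it: the hemorrhage, the transient acidosis exacerbation, the localized ischemia onset, the severe ischemia episode, the arrhythmia event, the mild acidosis event, the mild bronchospasm exacerbation.

the edema episode, the severe hemorrhage event, the systemic edema crisis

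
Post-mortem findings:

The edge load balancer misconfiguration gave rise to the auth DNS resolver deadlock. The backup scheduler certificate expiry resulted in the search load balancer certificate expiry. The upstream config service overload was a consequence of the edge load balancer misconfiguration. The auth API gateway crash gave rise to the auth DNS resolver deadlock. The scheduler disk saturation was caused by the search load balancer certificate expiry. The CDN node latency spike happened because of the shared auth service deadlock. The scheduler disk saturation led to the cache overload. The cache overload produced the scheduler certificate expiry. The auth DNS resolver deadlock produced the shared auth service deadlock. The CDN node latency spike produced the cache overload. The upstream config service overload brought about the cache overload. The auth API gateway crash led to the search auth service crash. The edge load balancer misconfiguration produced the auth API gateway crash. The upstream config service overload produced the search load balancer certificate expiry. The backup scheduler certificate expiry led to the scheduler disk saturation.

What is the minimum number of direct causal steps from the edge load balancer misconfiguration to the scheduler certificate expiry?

3

Shortest chain: the edge load balancer misconfiguration → the upstream config service overload → the cache overload → the scheduler certificate expiry.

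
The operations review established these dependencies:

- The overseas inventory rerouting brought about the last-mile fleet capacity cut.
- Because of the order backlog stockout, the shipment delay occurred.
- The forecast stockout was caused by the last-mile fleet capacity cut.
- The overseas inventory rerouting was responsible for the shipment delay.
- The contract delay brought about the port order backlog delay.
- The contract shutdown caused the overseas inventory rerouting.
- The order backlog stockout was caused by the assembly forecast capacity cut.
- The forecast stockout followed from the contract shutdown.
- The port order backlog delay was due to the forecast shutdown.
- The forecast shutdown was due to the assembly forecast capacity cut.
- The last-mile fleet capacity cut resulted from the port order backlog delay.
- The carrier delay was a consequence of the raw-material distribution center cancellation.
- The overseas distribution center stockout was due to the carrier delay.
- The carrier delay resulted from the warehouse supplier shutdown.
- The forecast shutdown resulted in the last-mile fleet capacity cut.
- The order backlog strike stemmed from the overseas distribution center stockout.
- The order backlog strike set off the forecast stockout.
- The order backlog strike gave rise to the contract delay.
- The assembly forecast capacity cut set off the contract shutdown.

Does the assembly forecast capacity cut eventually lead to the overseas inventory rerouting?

Yes

There is a causal chain: the assembly forecast capacity cut → the contract shutdown → the overseas inventory rerouting.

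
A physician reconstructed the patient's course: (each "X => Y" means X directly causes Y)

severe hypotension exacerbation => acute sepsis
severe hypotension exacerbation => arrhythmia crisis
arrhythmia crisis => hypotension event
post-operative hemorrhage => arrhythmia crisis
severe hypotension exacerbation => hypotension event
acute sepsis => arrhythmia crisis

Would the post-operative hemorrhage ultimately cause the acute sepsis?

No

The post-operative hemorrhage leads to the arrhythmia crisis, the hypotension event; the acute sepsis is not among them.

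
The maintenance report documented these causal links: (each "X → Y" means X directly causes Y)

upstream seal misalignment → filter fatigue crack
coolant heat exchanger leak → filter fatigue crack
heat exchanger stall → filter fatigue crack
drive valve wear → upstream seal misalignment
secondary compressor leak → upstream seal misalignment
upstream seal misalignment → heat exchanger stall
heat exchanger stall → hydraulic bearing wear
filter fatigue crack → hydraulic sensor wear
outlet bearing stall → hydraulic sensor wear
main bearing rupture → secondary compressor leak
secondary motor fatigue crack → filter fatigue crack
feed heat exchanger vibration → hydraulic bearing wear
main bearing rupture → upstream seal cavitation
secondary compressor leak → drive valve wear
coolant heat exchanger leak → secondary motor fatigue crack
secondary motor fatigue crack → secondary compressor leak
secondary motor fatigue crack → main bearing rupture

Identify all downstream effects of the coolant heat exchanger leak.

the drive valve wear, the filter fatigue crack, the heat exchanger stall, the hydraulic bearing wear, the hydraulic sensor wear, the main bearing rupture, the secondary compressor leak, the secondary motor fatigue crack, the upstream seal cavitation, the upstream seal misalignment

Direct effects: the secondary motor fatigue crack, the filter fatigue crack.
2 steps out: the main bearing rupture, the secondary compressor leak, the hydraulic sensor wear.
3 steps out: the drive valve wear, the upstream seal cavitation, the upstream seal misalignment.
4 steps out: the heat exchanger stall.
5 steps out: the hydraulic bearing wear.
Not reachable from it: the feed heat exchanger vibration, the outlet bearing stall.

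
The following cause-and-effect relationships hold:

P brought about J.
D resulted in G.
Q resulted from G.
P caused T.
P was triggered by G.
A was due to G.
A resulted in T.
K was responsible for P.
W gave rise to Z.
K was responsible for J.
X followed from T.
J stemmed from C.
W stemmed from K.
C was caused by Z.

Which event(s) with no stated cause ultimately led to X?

Tracing upstream from X: X ← T ← P ← K.
A separate upstream branch: X ← T ← P ← G ← D.
Each of those chain origins has no stated cause.

D, K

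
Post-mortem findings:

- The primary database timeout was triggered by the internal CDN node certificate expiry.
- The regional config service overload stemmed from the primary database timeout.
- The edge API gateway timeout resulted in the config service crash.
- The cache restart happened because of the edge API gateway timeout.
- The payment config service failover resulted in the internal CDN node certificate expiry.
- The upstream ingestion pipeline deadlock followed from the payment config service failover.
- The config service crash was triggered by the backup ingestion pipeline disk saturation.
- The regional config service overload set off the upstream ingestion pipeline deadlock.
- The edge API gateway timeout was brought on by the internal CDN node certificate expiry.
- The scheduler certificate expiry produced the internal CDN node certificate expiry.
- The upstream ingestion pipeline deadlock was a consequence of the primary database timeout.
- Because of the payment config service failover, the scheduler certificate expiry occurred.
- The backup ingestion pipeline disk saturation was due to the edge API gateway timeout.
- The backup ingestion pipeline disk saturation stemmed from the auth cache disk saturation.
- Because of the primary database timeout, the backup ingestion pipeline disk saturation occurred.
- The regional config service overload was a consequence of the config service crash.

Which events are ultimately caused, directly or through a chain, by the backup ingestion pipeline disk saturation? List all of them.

the config service crash, the regional config service overload, the upstream ingestion pipeline deadlock

Direct effects: the config service crash.
2 steps out: the regional config service overload.
3 steps out: the upstream ingestion pipeline deadlock.
Not reachable from it: the payment config service failover, the scheduler certificate expiry, the internal CDN node certificate expiry, the edge API gateway timeout, the cache restart, the primary database timeout, the auth cache disk saturation.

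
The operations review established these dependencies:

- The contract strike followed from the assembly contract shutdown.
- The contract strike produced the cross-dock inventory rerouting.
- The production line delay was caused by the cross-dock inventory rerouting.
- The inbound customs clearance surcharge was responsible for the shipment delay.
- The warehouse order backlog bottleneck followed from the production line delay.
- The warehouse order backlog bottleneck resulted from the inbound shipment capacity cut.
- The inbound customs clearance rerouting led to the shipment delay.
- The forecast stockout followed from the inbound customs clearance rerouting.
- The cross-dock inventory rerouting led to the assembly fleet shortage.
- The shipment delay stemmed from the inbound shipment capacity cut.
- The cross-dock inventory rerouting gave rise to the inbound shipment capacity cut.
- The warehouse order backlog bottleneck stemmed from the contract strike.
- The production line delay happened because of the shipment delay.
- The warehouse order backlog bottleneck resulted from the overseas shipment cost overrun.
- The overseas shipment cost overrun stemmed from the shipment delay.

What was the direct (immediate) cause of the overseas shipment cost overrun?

the shipment delay

Upstream contributors include the inbound customs clearance rerouting, the assembly contract shutdown, the contract strike, the cross-dock inventory rerouting, the inbound customs clearance surcharge, the inbound shipment capacity cut, but only the shipment delay feeds directly into the overseas shipment cost overrun.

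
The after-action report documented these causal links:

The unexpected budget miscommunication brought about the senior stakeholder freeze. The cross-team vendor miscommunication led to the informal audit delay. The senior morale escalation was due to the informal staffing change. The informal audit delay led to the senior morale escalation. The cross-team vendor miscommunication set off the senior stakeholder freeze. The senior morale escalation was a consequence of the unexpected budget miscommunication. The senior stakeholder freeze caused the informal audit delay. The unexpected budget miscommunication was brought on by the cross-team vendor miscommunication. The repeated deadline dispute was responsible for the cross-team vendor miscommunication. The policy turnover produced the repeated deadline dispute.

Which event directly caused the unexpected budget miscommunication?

Upstream contributors include the policy turnover, the repeated deadline dispute, but only the cross-team vendor miscommunication feeds directly into the unexpected budget miscommunication.

the cross-team vendor miscommunication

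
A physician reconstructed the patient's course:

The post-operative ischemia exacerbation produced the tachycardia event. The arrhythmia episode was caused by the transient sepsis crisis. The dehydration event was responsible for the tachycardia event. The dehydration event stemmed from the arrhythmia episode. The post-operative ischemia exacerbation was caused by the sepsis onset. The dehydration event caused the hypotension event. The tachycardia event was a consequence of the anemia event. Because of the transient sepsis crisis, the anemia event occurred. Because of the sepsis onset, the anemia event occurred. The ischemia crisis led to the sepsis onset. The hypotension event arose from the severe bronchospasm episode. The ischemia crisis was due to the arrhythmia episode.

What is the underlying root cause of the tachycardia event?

Tracing upstream from the tachycardia event: the tachycardia event ← the anemia event ← the transient sepsis crisis.
The transient sepsis crisis has no stated cause, so it is the root.

the transient sepsis crisis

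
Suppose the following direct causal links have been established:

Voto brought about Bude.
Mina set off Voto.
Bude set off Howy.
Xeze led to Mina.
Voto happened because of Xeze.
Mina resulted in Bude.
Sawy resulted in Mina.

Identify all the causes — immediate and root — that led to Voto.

Mina, Sawy, Xeze

Immediate causes of Voto: Xeze, Mina.
Further upstream: Sawy.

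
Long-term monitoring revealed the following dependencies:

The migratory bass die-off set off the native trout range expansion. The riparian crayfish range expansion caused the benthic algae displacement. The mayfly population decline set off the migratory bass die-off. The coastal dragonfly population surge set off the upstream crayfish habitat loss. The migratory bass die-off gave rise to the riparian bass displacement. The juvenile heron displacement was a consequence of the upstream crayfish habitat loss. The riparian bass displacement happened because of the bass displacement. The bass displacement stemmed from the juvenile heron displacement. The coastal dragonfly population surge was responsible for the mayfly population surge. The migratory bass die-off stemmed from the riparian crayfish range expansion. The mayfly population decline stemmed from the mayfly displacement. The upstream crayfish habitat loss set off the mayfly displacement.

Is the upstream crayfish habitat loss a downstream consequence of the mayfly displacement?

The mayfly displacement leads to the mayfly population decline, the migratory bass die-off, the native trout range expansion, the riparian bass displacement; the upstream crayfish habitat loss is not among them.

No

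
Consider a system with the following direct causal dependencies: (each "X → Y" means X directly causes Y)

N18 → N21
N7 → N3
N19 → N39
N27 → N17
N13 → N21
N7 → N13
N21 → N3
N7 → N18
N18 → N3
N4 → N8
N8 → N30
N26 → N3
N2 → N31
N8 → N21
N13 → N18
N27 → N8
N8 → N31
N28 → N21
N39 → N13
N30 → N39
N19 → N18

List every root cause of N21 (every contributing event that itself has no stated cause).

N19, N27, N28, N4, N7

Tracing upstream from N21: N21 ← N8 ← N27.
A separate upstream branch: N21 ← N8 ← N4.
A separate upstream branch: N21 ← N28.
A separate upstream branch: N21 ← N18 ← N19.
A separate upstream branch: N21 ← N13 ← N7.
Each of those chain origins has no stated cause.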